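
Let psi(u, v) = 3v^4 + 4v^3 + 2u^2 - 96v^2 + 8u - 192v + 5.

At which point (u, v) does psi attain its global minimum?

(-2, 4)

psi(u,v) separates as P(u) + Q(v) + 5, so its minimum is min P + min Q + 5.
P'(u) = 4u + 8 vanishes at u ∈ {-2}; Q'(v) = 12(v - 4)(v + 1)(v + 4) vanishes at v ∈ {-4, -1, 4}.
Local minima of P (where P''>0): P(-2)=-8. Local minima of Q: Q(-4)=-256, Q(4)=-1280.
So the global minimum of psi is P(-2) + Q(4) + 5 = -8 − 1280 + 5 = -1283, attained at (-2, 4).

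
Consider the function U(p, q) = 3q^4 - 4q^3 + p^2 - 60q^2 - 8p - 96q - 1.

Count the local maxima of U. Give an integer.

0

U separates as a function of p plus a function of q, so ∇U=0 decouples.
∂U/∂p = 2(p - 4) = 0 at p ∈ {4}; ∂U/∂q = 12(q - 4)(q + 1)(q + 2) = 0 at q ∈ {-2, -1, 4}.
The Hessian is diagonal: diag(U_pp, U_qq). Second derivatives: U_pp(4)=2; U_qq(-2)=72, U_qq(-1)=-60, U_qq(4)=360.
Local maxima occur where both diagonal entries negative: none. Count: 0.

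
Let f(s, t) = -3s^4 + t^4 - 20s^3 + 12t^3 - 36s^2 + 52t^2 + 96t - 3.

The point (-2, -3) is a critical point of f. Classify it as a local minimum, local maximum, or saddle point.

saddle point

The mixed partial ∂²f/∂s∂t is 0, so the Hessian at any point is diag(f_ss, f_tt) = diag(-12(3s^2 + 10s + 6), 4(3t^2 + 18t + 26)).
At (-2, -3): H = diag(24, -4).
The eigenvalues have opposite signs, so H is indefinite: a saddle point.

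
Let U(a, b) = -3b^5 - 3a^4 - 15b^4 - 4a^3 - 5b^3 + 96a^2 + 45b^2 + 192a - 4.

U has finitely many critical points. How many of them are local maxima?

4

U separates as a function of a plus a function of b, so ∇U=0 decouples.
∂U/∂a = -12(a - 4)(a + 1)(a + 4) = 0 at a ∈ {-4, -1, 4}; ∂U/∂b = -15b(b - 1)(b + 2)(b + 3) = 0 at b ∈ {-3, -2, 0, 1}.
The Hessian is diagonal: diag(U_aa, U_bb). Second derivatives: U_aa(-4)=-288, U_aa(-1)=180, U_aa(4)=-480; U_bb(-3)=180, U_bb(-2)=-90, U_bb(0)=90, U_bb(1)=-180.
Local maxima occur where both diagonal entries negative: (-4, -2), (-4, 1), (4, -2), (4, 1). Count: 4.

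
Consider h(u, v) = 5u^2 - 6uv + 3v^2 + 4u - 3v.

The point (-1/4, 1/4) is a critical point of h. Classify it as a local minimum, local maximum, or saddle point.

The Hessian of h is constant: H = [[10, -6], [-6, 6]].
det(H) = 10·6 − (-6)² = 24.
det(H) > 0 and tr(H) = 16 > 0, so H is positive definite and the point is a local minimum.

local minimum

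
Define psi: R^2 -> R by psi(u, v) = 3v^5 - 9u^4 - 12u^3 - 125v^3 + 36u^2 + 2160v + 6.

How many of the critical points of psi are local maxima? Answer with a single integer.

psi separates as a function of u plus a function of v, so ∇psi=0 decouples.
∂psi/∂u = -36u(u - 1)(u + 2) = 0 at u ∈ {-2, 0, 1}; ∂psi/∂v = 15(v - 4)(v - 3)(v + 3)(v + 4) = 0 at v ∈ {-4, -3, 3, 4}.
The Hessian is diagonal: diag(psi_uu, psi_vv). Second derivatives: psi_uu(-2)=-216, psi_uu(0)=72, psi_uu(1)=-108; psi_vv(-4)=-840, psi_vv(-3)=630, psi_vv(3)=-630, psi_vv(4)=840.
Local maxima occur where both diagonal entries negative: (-2, -4), (-2, 3), (1, -4), (1, 3). Count: 4.

4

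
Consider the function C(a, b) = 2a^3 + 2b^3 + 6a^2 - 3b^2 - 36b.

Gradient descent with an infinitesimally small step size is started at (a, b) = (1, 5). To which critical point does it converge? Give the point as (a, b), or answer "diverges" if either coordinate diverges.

(0, 3)

C is separable, so gradient descent decouples: a follows -∂C/∂a, b follows -∂C/∂b.
∂C/∂a = 6a(a + 2); at a=1 this is 18, so a decreases.
∂C/∂b = 6(b - 3)(b + 2); at b=5 this is 84, so b decreases.
a converges to its nearest critical value 0 (a local min of the a-part); b converges to 3. The iterate converges to (0, 3).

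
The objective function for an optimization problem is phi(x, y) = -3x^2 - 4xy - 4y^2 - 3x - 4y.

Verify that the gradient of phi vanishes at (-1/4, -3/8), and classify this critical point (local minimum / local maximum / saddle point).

∇phi = (-6x - 4y - 3, -4x - 8y - 4); substituting (-1/4, -3/8) gives ∇phi = (0, 0), so (-1/4, -3/8) is indeed a critical point.
The Hessian of phi is constant: H = [[-6, -4], [-4, -8]].
det(H) = (-6)·(-8) − (-4)² = 32.
det(H) > 0 and tr(H) = -14 < 0, so H is negative definite and the point is a local maximum.

local maximum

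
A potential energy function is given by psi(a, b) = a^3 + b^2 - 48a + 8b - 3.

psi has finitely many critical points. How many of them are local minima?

psi separates as a function of a plus a function of b, so ∇psi=0 decouples.
∂psi/∂a = 3(a - 4)(a + 4) = 0 at a ∈ {-4, 4}; ∂psi/∂b = 2(b + 4) = 0 at b ∈ {-4}.
The Hessian is diagonal: diag(psi_aa, psi_bb). Second derivatives: psi_aa(-4)=-24, psi_aa(4)=24; psi_bb(-4)=2.
Local minima occur where both diagonal entries positive: (4, -4). Count: 1.

1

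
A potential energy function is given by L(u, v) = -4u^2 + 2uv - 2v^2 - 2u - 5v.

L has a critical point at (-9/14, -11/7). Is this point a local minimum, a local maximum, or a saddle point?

local maximum

The Hessian of L is constant: H = [[-8, 2], [2, -4]].
det(H) = (-8)·(-4) − 2² = 28.
det(H) > 0 and tr(H) = -12 < 0, so H is negative definite and the point is a local maximum.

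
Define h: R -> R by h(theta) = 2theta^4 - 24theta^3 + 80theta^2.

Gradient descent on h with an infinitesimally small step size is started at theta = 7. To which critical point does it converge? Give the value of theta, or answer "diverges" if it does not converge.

5

h'(theta) = 8theta(theta - 5)(theta - 4), so h'(7) = 336.
Gradient descent moves in the -h' direction, i.e. theta is decreasing.
The nearest critical point in that direction is theta = 5, where h'' = 40 > 0 (a local minimum). The iterate converges there.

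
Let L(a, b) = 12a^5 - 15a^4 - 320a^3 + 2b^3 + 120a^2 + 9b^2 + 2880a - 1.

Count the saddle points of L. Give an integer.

L separates as a function of a plus a function of b, so ∇L=0 decouples.
∂L/∂a = 60(a - 4)(a - 2)(a + 2)(a + 3) = 0 at a ∈ {-3, -2, 2, 4}; ∂L/∂b = 6b(b + 3) = 0 at b ∈ {-3, 0}.
The Hessian is diagonal: diag(L_aa, L_bb). Second derivatives: L_aa(-3)=-2100, L_aa(-2)=1440, L_aa(2)=-2400, L_aa(4)=5040; L_bb(-3)=-18, L_bb(0)=18.
Saddle points occur where the two diagonal entries have opposite signs: (-3, 0), (-2, -3), (2, 0), (4, -3). Count: 4.

4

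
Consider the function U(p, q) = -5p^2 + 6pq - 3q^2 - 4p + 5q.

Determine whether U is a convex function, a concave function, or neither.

U is quadratic, so its Hessian is the constant matrix H = [[-10, 6], [6, -6]].
det(H) = 24, tr(H) = -16.
det(H) > 0 and tr(H) < 0, so H is negative definite everywhere: concave.

concave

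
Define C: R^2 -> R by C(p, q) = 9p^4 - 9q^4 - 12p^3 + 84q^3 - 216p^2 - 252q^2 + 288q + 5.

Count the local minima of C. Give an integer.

2

C separates as a function of p plus a function of q, so ∇C=0 decouples.
∂C/∂p = 36p(p - 4)(p + 3) = 0 at p ∈ {-3, 0, 4}; ∂C/∂q = -36(q - 4)(q - 2)(q - 1) = 0 at q ∈ {1, 2, 4}.
The Hessian is diagonal: diag(C_pp, C_qq). Second derivatives: C_pp(-3)=756, C_pp(0)=-432, C_pp(4)=1008; C_qq(1)=-108, C_qq(2)=72, C_qq(4)=-216.
Local minima occur where both diagonal entries positive: (-3, 2), (4, 2). Count: 2.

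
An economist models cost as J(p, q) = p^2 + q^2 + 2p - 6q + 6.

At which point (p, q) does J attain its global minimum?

J(p,q) separates as A(p) + B(q) + 6, so its minimum is min A + min B + 6.
A'(p) = 2p + 2 vanishes at p ∈ {-1}; B'(q) = 2q - 6 vanishes at q ∈ {3}.
Local minima of A (where A''>0): A(-1)=-1. Local minima of B: B(3)=-9.
So the global minimum of J is A(-1) + B(3) + 6 = -1 − 9 + 6 = -4, attained at (-1, 3).

(-1, 3)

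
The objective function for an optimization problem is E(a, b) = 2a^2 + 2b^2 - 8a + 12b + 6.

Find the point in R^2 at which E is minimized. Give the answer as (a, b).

(2, -3)

E(a,b) separates as P(a) + Q(b) + 6, so its minimum is min P + min Q + 6.
P'(a) = 4a - 8 vanishes at a ∈ {2}; Q'(b) = 4b + 12 vanishes at b ∈ {-3}.
Local minima of P (where P''>0): P(2)=-8. Local minima of Q: Q(-3)=-18.
So the global minimum of E is P(2) + Q(-3) + 6 = -8 − 18 + 6 = -20, attained at (2, -3).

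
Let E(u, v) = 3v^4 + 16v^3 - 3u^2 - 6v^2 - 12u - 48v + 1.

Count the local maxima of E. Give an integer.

E separates as a function of u plus a function of v, so ∇E=0 decouples.
∂E/∂u = -6(u + 2) = 0 at u ∈ {-2}; ∂E/∂v = 12(v - 1)(v + 1)(v + 4) = 0 at v ∈ {-4, -1, 1}.
The Hessian is diagonal: diag(E_uu, E_vv). Second derivatives: E_uu(-2)=-6; E_vv(-4)=180, E_vv(-1)=-72, E_vv(1)=120.
Local maxima occur where both diagonal entries negative: (-2, -1). Count: 1.

1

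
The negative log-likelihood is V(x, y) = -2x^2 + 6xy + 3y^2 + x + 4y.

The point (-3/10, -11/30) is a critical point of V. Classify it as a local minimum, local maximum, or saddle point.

The Hessian of V is constant: H = [[-4, 6], [6, 6]].
det(H) = (-4)·6 − 6² = -60.
Since det(H) < 0, H is indefinite and the critical point is a saddle point.

saddle point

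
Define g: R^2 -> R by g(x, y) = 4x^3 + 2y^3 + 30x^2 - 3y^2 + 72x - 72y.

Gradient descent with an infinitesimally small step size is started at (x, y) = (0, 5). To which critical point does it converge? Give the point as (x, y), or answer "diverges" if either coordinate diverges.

(-2, 4)

g is separable, so gradient descent decouples: x follows -∂g/∂x, y follows -∂g/∂y.
∂g/∂x = 12(x + 2)(x + 3); at x=0 this is 72, so x decreases.
∂g/∂y = 6(y - 4)(y + 3); at y=5 this is 48, so y decreases.
x converges to its nearest critical value -2 (a local min of the x-part); y converges to 4. The iterate converges to (-2, 4).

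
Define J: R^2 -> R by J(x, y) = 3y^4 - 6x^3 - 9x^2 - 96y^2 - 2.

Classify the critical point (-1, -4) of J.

The mixed partial ∂²J/∂x∂y is 0, so the Hessian at any point is diag(J_xx, J_yy) = diag(-18(2x + 1), 12(3y^2 - 16)).
At (-1, -4): H = diag(18, 384).
Both eigenvalues are positive, so H is positive definite: a local minimum.

local minimum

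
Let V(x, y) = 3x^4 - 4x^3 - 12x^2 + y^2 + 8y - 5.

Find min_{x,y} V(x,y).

-53

V(x,y) separates as P(x) + Q(y) − 5, so its minimum is min P + min Q − 5.
P'(x) = 12x(x - 2)(x + 1) vanishes at x ∈ {-1, 0, 2}; Q'(y) = 2y + 8 vanishes at y ∈ {-4}.
Local minima of P (where P''>0): P(-1)=-5, P(2)=-32. Local minima of Q: Q(-4)=-16.
So the global minimum of V is P(2) + Q(-4) − 5 = -32 − 16 − 5 = -53, attained at (2, -4).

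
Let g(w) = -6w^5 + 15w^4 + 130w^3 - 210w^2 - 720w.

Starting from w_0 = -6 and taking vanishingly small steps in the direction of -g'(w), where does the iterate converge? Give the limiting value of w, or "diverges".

g'(w) = -30(w - 4)(w - 2)(w + 1)(w + 3), so g'(-6) = -36000.
Gradient descent moves in the -g' direction, i.e. w is increasing.
The nearest critical point in that direction is w = -3, where g'' = 2100 > 0 (a local minimum). The iterate converges there.

-3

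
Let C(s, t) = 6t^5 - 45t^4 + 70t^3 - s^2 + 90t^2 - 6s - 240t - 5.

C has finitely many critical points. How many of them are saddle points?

C separates as a function of s plus a function of t, so ∇C=0 decouples.
∂C/∂s = -2(s + 3) = 0 at s ∈ {-3}; ∂C/∂t = 30(t - 4)(t - 2)(t - 1)(t + 1) = 0 at t ∈ {-1, 1, 2, 4}.
The Hessian is diagonal: diag(C_ss, C_tt). Second derivatives: C_ss(-3)=-2; C_tt(-1)=-900, C_tt(1)=180, C_tt(2)=-180, C_tt(4)=900.
Saddle points occur where the two diagonal entries have opposite signs: (-3, 1), (-3, 4). Count: 2.

2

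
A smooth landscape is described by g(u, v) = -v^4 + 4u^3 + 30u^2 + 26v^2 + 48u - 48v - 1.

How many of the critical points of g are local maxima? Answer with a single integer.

g separates as a function of u plus a function of v, so ∇g=0 decouples.
∂g/∂u = 12(u + 1)(u + 4) = 0 at u ∈ {-4, -1}; ∂g/∂v = -4(v - 3)(v - 1)(v + 4) = 0 at v ∈ {-4, 1, 3}.
The Hessian is diagonal: diag(g_uu, g_vv). Second derivatives: g_uu(-4)=-36, g_uu(-1)=36; g_vv(-4)=-140, g_vv(1)=40, g_vv(3)=-56.
Local maxima occur where both diagonal entries negative: (-4, -4), (-4, 3). Count: 2.

2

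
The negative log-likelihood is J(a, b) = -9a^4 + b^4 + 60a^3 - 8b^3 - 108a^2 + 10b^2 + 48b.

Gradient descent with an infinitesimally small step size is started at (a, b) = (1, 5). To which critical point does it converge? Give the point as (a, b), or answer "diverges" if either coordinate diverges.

J is separable, so gradient descent decouples: a follows -∂J/∂a, b follows -∂J/∂b.
∂J/∂a = -36a(a - 3)(a - 2); at a=1 this is -72, so a increases.
∂J/∂b = 4(b - 4)(b - 3)(b + 1); at b=5 this is 48, so b decreases.
a converges to its nearest critical value 2 (a local min of the a-part); b converges to 4. The iterate converges to (2, 4).

(2, 4)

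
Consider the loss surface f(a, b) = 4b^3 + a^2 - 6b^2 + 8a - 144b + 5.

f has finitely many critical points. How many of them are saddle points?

f separates as a function of a plus a function of b, so ∇f=0 decouples.
∂f/∂a = 2(a + 4) = 0 at a ∈ {-4}; ∂f/∂b = 12(b - 4)(b + 3) = 0 at b ∈ {-3, 4}.
The Hessian is diagonal: diag(f_aa, f_bb). Second derivatives: f_aa(-4)=2; f_bb(-3)=-84, f_bb(4)=84.
Saddle points occur where the two diagonal entries have opposite signs: (-4, -3). Count: 1.

1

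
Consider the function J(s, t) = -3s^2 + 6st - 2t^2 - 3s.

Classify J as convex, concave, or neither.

neither

J is quadratic, so its Hessian is the constant matrix H = [[-6, 6], [6, -4]].
det(H) = -12, tr(H) = -10.
det(H) < 0, so H is indefinite: neither convex nor concave.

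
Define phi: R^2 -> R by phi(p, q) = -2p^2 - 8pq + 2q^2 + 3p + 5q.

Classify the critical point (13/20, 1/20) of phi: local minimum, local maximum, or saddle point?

saddle point

The Hessian of phi is constant: H = [[-4, -8], [-8, 4]].
det(H) = (-4)·4 − (-8)² = -80.
Since det(H) < 0, H is indefinite and the critical point is a saddle point.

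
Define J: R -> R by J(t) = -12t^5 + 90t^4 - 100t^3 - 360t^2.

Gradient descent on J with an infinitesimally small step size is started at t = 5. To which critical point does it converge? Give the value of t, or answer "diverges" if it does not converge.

diverges

J'(t) = -60t(t - 4)(t - 3)(t + 1), so J'(5) = -3600.
Gradient descent moves in the -J' direction, i.e. t is increasing.
There is no critical point above t=5, and J' keeps the same sign, so the iterate runs off to +∞.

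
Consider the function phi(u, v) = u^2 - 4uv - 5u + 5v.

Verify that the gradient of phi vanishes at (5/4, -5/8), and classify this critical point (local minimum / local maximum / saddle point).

∇phi = (2u - 4v - 5, -4u + 5); substituting (5/4, -5/8) gives ∇phi = (0, 0), so (5/4, -5/8) is indeed a critical point.
The Hessian of phi is constant: H = [[2, -4], [-4, 0]].
det(H) = 2·0 − (-4)² = -16.
Since det(H) < 0, H is indefinite and the critical point is a saddle point.

saddle point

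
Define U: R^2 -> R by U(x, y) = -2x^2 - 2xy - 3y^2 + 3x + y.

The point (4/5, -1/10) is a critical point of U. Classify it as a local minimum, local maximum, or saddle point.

The Hessian of U is constant: H = [[-4, -2], [-2, -6]].
det(H) = (-4)·(-6) − (-2)² = 20.
det(H) > 0 and tr(H) = -10 < 0, so H is negative definite and the point is a local maximum.

local maximum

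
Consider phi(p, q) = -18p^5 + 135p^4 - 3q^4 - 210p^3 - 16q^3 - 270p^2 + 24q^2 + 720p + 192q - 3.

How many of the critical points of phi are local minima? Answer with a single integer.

2

phi separates as a function of p plus a function of q, so ∇phi=0 decouples.
∂phi/∂p = -90(p - 4)(p - 2)(p - 1)(p + 1) = 0 at p ∈ {-1, 1, 2, 4}; ∂phi/∂q = -12(q - 2)(q + 2)(q + 4) = 0 at q ∈ {-4, -2, 2}.
The Hessian is diagonal: diag(phi_pp, phi_qq). Second derivatives: phi_pp(-1)=2700, phi_pp(1)=-540, phi_pp(2)=540, phi_pp(4)=-2700; phi_qq(-4)=-144, phi_qq(-2)=96, phi_qq(2)=-288.
Local minima occur where both diagonal entries positive: (-1, -2), (2, -2). Count: 2.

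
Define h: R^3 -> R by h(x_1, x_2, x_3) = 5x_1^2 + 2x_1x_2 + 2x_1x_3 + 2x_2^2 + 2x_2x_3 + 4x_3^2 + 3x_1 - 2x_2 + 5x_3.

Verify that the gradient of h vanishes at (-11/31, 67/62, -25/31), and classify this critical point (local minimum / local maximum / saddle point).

∇h = (10x_1 + 2x_2 + 2x_3 + 3, 2x_1 + 4x_2 + 2x_3 - 2, 2x_1 + 2x_2 + 8x_3 + 5); substituting (-11/31, 67/62, -25/31) gives ∇h = (0, 0, 0), so (-11/31, 67/62, -25/31) is indeed a critical point.
The Hessian is constant: H = [[10, 2, 2], [2, 4, 2], [2, 2, 8]].
Leading principal minors: Δ₁ = 10, Δ₂ = 36, Δ₃ = 248.
All leading minors are positive, so H is positive definite: a local minimum.

local minimum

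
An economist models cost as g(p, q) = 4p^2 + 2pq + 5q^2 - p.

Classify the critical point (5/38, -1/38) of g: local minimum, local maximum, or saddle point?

The Hessian of g is constant: H = [[8, 2], [2, 10]].
det(H) = 8·10 − 2² = 76.
det(H) > 0 and tr(H) = 18 > 0, so H is positive definite and the point is a local minimum.

local minimum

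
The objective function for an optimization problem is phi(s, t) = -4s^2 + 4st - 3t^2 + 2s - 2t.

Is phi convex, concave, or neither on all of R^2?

phi is quadratic, so its Hessian is the constant matrix H = [[-8, 4], [4, -6]].
det(H) = 32, tr(H) = -14.
det(H) > 0 and tr(H) < 0, so H is negative definite everywhere: concave.

concave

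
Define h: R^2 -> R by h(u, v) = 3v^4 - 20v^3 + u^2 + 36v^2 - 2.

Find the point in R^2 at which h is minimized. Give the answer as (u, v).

h(u,v) separates as P(u) + Q(v) − 2, so its minimum is min P + min Q − 2.
P'(u) = 2u vanishes at u ∈ {0}; Q'(v) = 12v(v - 3)(v - 2) vanishes at v ∈ {0, 2, 3}.
Local minima of P (where P''>0): P(0)=0. Local minima of Q: Q(0)=0, Q(3)=27.
So the global minimum of h is P(0) + Q(0) − 2 = 0 + 0 − 2 = -2, attained at (0, 0).

(0, 0)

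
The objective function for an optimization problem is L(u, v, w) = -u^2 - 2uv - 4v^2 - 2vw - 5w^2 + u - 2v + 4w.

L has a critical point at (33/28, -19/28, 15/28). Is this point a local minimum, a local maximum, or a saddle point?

The Hessian is constant: H = [[-2, -2, 0], [-2, -8, -2], [0, -2, -10]].
Leading principal minors: Δ₁ = -2, Δ₂ = 12, Δ₃ = -112.
The minors alternate sign starting negative (−, +, −), so H is negative definite: a local maximum.

local maximum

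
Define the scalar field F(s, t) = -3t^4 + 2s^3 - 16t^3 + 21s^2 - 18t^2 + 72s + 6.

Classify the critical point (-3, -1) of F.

local minimum

The mixed partial ∂²F/∂s∂t is 0, so the Hessian at any point is diag(F_ss, F_tt) = diag(6(2s + 7), -12(3t^2 + 8t + 3)).
At (-3, -1): H = diag(6, 24).
Both eigenvalues are positive, so H is positive definite: a local minimum.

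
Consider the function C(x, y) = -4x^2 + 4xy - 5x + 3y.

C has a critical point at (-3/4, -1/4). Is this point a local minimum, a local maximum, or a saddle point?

saddle point

The Hessian of C is constant: H = [[-8, 4], [4, 0]].
det(H) = (-8)·0 − 4² = -16.
Since det(H) < 0, H is indefinite and the critical point is a saddle point.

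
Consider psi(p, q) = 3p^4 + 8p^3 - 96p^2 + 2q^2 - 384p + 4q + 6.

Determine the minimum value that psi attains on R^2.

psi(p,q) separates as A(p) + B(q) + 6, so its minimum is min A + min B + 6.
A'(p) = 12(p - 4)(p + 2)(p + 4) vanishes at p ∈ {-4, -2, 4}; B'(q) = 4q + 4 vanishes at q ∈ {-1}.
Local minima of A (where A''>0): A(-4)=256, A(4)=-1792. Local minima of B: B(-1)=-2.
So the global minimum of psi is A(4) + B(-1) + 6 = -1792 − 2 + 6 = -1788, attained at (4, -1).

-1788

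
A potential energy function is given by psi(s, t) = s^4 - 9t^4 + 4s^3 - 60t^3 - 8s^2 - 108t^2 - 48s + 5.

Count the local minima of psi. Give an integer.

2

psi separates as a function of s plus a function of t, so ∇psi=0 decouples.
∂psi/∂s = 4(s - 2)(s + 2)(s + 3) = 0 at s ∈ {-3, -2, 2}; ∂psi/∂t = -36t(t + 2)(t + 3) = 0 at t ∈ {-3, -2, 0}.
The Hessian is diagonal: diag(psi_ss, psi_tt). Second derivatives: psi_ss(-3)=20, psi_ss(-2)=-16, psi_ss(2)=80; psi_tt(-3)=-108, psi_tt(-2)=72, psi_tt(0)=-216.
Local minima occur where both diagonal entries positive: (-3, -2), (2, -2). Count: 2.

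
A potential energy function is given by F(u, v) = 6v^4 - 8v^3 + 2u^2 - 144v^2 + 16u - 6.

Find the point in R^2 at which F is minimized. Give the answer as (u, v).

(-4, 4)

F(u,v) separates as P(u) + Q(v) − 6, so its minimum is min P + min Q − 6.
P'(u) = 4u + 16 vanishes at u ∈ {-4}; Q'(v) = 24v(v - 4)(v + 3) vanishes at v ∈ {-3, 0, 4}.
Local minima of P (where P''>0): P(-4)=-32. Local minima of Q: Q(-3)=-594, Q(4)=-1280.
So the global minimum of F is P(-4) + Q(4) − 6 = -32 − 1280 − 6 = -1318, attained at (-4, 4).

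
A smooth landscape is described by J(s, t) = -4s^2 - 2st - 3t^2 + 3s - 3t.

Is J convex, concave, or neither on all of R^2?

J is quadratic, so its Hessian is the constant matrix H = [[-8, -2], [-2, -6]].
det(H) = 44, tr(H) = -14.
det(H) > 0 and tr(H) < 0, so H is negative definite everywhere: concave.

concave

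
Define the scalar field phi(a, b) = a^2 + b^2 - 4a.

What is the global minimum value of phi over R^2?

-4

phi(a,b) separates as P(a) + Q(b), so its minimum is min P + min Q.
P'(a) = 2a - 4 vanishes at a ∈ {2}; Q'(b) = 2b vanishes at b ∈ {0}.
Local minima of P (where P''>0): P(2)=-4. Local minima of Q: Q(0)=0.
So the global minimum of phi is P(2) + Q(0) = -4 + 0 = -4, attained at (2, 0).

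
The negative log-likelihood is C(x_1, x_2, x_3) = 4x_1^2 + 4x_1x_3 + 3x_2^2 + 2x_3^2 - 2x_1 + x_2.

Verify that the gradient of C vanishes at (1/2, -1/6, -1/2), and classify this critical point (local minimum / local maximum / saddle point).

local minimum

∇C = (8x_1 + 4x_3 - 2, 6x_2 + 1, 4x_1 + 4x_3); substituting (1/2, -1/6, -1/2) gives ∇C = (0, 0, 0), so (1/2, -1/6, -1/2) is indeed a critical point.
The Hessian is constant: H = [[8, 0, 4], [0, 6, 0], [4, 0, 4]].
Leading principal minors: Δ₁ = 8, Δ₂ = 48, Δ₃ = 96.
All leading minors are positive, so H is positive definite: a local minimum.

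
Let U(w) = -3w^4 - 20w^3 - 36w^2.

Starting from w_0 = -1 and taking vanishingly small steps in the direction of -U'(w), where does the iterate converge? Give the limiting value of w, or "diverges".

-2

U'(w) = -12w(w + 2)(w + 3), so U'(-1) = 24.
Gradient descent moves in the -U' direction, i.e. w is decreasing.
The nearest critical point in that direction is w = -2, where U'' = 24 > 0 (a local minimum). The iterate converges there.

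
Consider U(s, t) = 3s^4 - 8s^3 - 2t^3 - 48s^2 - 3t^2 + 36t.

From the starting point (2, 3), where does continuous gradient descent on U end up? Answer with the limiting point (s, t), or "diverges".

diverges

U is separable, so gradient descent decouples: s follows -∂U/∂s, t follows -∂U/∂t.
∂U/∂s = 12s(s - 4)(s + 2); at s=2 this is -192, so s increases.
∂U/∂t = -6(t - 2)(t + 3); at t=3 this is -36, so t increases.
The t-coordinate has no critical point in that direction and runs off to infinity.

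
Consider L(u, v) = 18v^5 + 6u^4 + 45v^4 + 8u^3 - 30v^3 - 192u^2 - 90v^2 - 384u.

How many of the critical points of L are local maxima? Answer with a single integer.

L separates as a function of u plus a function of v, so ∇L=0 decouples.
∂L/∂u = 24(u - 4)(u + 1)(u + 4) = 0 at u ∈ {-4, -1, 4}; ∂L/∂v = 90v(v - 1)(v + 1)(v + 2) = 0 at v ∈ {-2, -1, 0, 1}.
The Hessian is diagonal: diag(L_uu, L_vv). Second derivatives: L_uu(-4)=576, L_uu(-1)=-360, L_uu(4)=960; L_vv(-2)=-540, L_vv(-1)=180, L_vv(0)=-180, L_vv(1)=540.
Local maxima occur where both diagonal entries negative: (-1, -2), (-1, 0). Count: 2.

2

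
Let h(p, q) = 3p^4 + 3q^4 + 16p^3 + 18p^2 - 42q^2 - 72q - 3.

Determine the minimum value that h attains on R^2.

h(p,q) separates as A(p) + B(q) − 3, so its minimum is min A + min B − 3.
A'(p) = 12p(p + 1)(p + 3) vanishes at p ∈ {-3, -1, 0}; B'(q) = 12(q - 3)(q + 1)(q + 2) vanishes at q ∈ {-2, -1, 3}.
Local minima of A (where A''>0): A(-3)=-27, A(0)=0. Local minima of B: B(-2)=24, B(3)=-351.
So the global minimum of h is A(-3) + B(3) − 3 = -27 − 351 − 3 = -381, attained at (-3, 3).

-381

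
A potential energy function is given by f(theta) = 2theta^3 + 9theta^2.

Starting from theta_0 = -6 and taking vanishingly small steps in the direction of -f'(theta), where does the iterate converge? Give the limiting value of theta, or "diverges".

diverges

f'(theta) = 6theta(theta + 3), so f'(-6) = 108.
Gradient descent moves in the -f' direction, i.e. theta is decreasing.
There is no critical point below theta=-6, and f' keeps the same sign, so the iterate runs off to −∞.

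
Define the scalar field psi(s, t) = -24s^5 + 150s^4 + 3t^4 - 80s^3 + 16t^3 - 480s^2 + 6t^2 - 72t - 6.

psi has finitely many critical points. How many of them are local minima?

psi separates as a function of s plus a function of t, so ∇psi=0 decouples.
∂psi/∂s = -120s(s - 4)(s - 2)(s + 1) = 0 at s ∈ {-1, 0, 2, 4}; ∂psi/∂t = 12(t - 1)(t + 2)(t + 3) = 0 at t ∈ {-3, -2, 1}.
The Hessian is diagonal: diag(psi_ss, psi_tt). Second derivatives: psi_ss(-1)=1800, psi_ss(0)=-960, psi_ss(2)=1440, psi_ss(4)=-4800; psi_tt(-3)=48, psi_tt(-2)=-36, psi_tt(1)=144.
Local minima occur where both diagonal entries positive: (-1, -3), (-1, 1), (2, -3), (2, 1). Count: 4.

4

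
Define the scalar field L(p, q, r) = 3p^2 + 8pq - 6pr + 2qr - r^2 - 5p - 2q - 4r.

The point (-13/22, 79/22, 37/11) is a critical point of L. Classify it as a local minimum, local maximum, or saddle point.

saddle point

The Hessian is constant: H = [[6, 8, -6], [8, 0, 2], [-6, 2, -2]].
Leading principal minors: Δ₁ = 6, Δ₂ = -64, Δ₃ = -88.
The minors fit neither the all-positive nor the alternating-sign pattern, so H is indefinite: a saddle point.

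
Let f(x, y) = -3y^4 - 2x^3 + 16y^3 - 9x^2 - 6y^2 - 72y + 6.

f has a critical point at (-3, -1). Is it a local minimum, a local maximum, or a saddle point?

The mixed partial ∂²f/∂x∂y is 0, so the Hessian at any point is diag(f_xx, f_yy) = diag(-6(2x + 3), 12(-3y^2 + 8y - 1)).
At (-3, -1): H = diag(18, -144).
The eigenvalues have opposite signs, so H is indefinite: a saddle point.

saddle point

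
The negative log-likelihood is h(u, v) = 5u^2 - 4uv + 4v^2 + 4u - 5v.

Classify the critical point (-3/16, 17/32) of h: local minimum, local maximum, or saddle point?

The Hessian of h is constant: H = [[10, -4], [-4, 8]].
det(H) = 10·8 − (-4)² = 64.
det(H) > 0 and tr(H) = 18 > 0, so H is positive definite and the point is a local minimum.

local minimum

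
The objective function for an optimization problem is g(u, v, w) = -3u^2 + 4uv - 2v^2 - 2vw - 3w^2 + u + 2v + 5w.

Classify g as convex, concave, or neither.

concave

g is quadratic, so its Hessian is the constant matrix H = [[-6, 4, 0], [4, -4, -2], [0, -2, -6]].
Leading principal minors: -6, 8, -24.
Signs alternate −, +, − ⇒ H ≺ 0 ⇒ concave.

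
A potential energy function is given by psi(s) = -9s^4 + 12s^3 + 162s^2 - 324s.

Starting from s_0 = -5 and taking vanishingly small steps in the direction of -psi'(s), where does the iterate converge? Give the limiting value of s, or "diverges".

psi'(s) = -36(s - 3)(s - 1)(s + 3), so psi'(-5) = 3456.
Gradient descent moves in the -psi' direction, i.e. s is decreasing.
There is no critical point below s=-5, and psi' keeps the same sign, so the iterate runs off to −∞.

diverges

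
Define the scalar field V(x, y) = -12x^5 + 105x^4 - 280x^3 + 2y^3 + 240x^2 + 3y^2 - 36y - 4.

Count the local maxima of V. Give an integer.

2

V separates as a function of x plus a function of y, so ∇V=0 decouples.
∂V/∂x = -60x(x - 4)(x - 2)(x - 1) = 0 at x ∈ {0, 1, 2, 4}; ∂V/∂y = 6(y - 2)(y + 3) = 0 at y ∈ {-3, 2}.
The Hessian is diagonal: diag(V_xx, V_yy). Second derivatives: V_xx(0)=480, V_xx(1)=-180, V_xx(2)=240, V_xx(4)=-1440; V_yy(-3)=-30, V_yy(2)=30.
Local maxima occur where both diagonal entries negative: (1, -3), (4, -3). Count: 2.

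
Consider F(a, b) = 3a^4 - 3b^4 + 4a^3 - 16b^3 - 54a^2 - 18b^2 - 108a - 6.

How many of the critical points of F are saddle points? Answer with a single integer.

5

F separates as a function of a plus a function of b, so ∇F=0 decouples.
∂F/∂a = 12(a - 3)(a + 1)(a + 3) = 0 at a ∈ {-3, -1, 3}; ∂F/∂b = -12b(b + 1)(b + 3) = 0 at b ∈ {-3, -1, 0}.
The Hessian is diagonal: diag(F_aa, F_bb). Second derivatives: F_aa(-3)=144, F_aa(-1)=-96, F_aa(3)=288; F_bb(-3)=-72, F_bb(-1)=24, F_bb(0)=-36.
Saddle points occur where the two diagonal entries have opposite signs: (-3, -3), (-3, 0), (-1, -1), (3, -3), (3, 0). Count: 5.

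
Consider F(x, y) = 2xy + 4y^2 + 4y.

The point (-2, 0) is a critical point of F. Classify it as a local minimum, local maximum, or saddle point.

The Hessian of F is constant: H = [[0, 2], [2, 8]].
det(H) = 0·8 − 2² = -4.
Since det(H) < 0, H is indefinite and the critical point is a saddle point.

saddle point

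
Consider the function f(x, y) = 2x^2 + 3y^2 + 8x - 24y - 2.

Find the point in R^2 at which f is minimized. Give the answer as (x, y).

f(x,y) separates as P(x) + Q(y) − 2, so its minimum is min P + min Q − 2.
P'(x) = 4x + 8 vanishes at x ∈ {-2}; Q'(y) = 6y - 24 vanishes at y ∈ {4}.
Local minima of P (where P''>0): P(-2)=-8. Local minima of Q: Q(4)=-48.
So the global minimum of f is P(-2) + Q(4) − 2 = -8 − 48 − 2 = -58, attained at (-2, 4).

(-2, 4)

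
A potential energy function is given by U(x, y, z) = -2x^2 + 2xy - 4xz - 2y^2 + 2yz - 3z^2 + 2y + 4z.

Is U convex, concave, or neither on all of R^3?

U is quadratic, so its Hessian is the constant matrix H = [[-4, 2, -4], [2, -4, 2], [-4, 2, -6]].
Leading principal minors: -4, 12, -24.
Signs alternate −, +, − ⇒ H ≺ 0 ⇒ concave.

concave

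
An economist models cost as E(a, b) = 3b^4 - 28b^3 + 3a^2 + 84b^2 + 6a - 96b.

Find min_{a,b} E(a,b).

E(a,b) separates as P(a) + Q(b), so its minimum is min P + min Q.
P'(a) = 6a + 6 vanishes at a ∈ {-1}; Q'(b) = 12(b - 4)(b - 2)(b - 1) vanishes at b ∈ {1, 2, 4}.
Local minima of P (where P''>0): P(-1)=-3. Local minima of Q: Q(1)=-37, Q(4)=-64.
So the global minimum of E is P(-1) + Q(4) = -3 − 64 = -67, attained at (-1, 4).

-67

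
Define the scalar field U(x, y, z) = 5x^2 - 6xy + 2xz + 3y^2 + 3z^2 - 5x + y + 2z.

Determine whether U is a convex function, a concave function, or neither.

convex

U is quadratic, so its Hessian is the constant matrix H = [[10, -6, 2], [-6, 6, 0], [2, 0, 6]].
Leading principal minors: 10, 24, 120.
All positive ⇒ H ≻ 0 ⇒ convex.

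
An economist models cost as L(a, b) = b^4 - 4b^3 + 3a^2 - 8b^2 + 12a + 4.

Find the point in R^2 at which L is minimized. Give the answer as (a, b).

(-2, 4)

L(a,b) separates as P(a) + Q(b) + 4, so its minimum is min P + min Q + 4.
P'(a) = 6a + 12 vanishes at a ∈ {-2}; Q'(b) = 4b(b - 4)(b + 1) vanishes at b ∈ {-1, 0, 4}.
Local minima of P (where P''>0): P(-2)=-12. Local minima of Q: Q(-1)=-3, Q(4)=-128.
So the global minimum of L is P(-2) + Q(4) + 4 = -12 − 128 + 4 = -136, attained at (-2, 4).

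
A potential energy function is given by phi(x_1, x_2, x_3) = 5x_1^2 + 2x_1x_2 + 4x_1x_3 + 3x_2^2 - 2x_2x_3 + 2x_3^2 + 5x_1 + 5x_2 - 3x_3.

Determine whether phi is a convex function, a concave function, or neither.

phi is quadratic, so its Hessian is the constant matrix H = [[10, 2, 4], [2, 6, -2], [4, -2, 4]].
Leading principal minors: 10, 56, 56.
All positive ⇒ H ≻ 0 ⇒ convex.

convex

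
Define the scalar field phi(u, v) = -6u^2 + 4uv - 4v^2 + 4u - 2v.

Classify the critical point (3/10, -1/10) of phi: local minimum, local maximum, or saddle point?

The Hessian of phi is constant: H = [[-12, 4], [4, -8]].
det(H) = (-12)·(-8) − 4² = 80.
det(H) > 0 and tr(H) = -20 < 0, so H is negative definite and the point is a local maximum.

local maximum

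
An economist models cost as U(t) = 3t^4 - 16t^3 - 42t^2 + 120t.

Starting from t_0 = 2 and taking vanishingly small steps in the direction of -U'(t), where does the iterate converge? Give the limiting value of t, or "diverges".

5

U'(t) = 12(t - 5)(t - 1)(t + 2), so U'(2) = -144.
Gradient descent moves in the -U' direction, i.e. t is increasing.
The nearest critical point in that direction is t = 5, where U'' = 336 > 0 (a local minimum). The iterate converges there.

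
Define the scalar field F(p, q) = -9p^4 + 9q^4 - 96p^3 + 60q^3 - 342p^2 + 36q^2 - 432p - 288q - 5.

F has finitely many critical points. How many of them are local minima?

2

F separates as a function of p plus a function of q, so ∇F=0 decouples.
∂F/∂p = -36(p + 1)(p + 3)(p + 4) = 0 at p ∈ {-4, -3, -1}; ∂F/∂q = 36(q - 1)(q + 2)(q + 4) = 0 at q ∈ {-4, -2, 1}.
The Hessian is diagonal: diag(F_pp, F_qq). Second derivatives: F_pp(-4)=-108, F_pp(-3)=72, F_pp(-1)=-216; F_qq(-4)=360, F_qq(-2)=-216, F_qq(1)=540.
Local minima occur where both diagonal entries positive: (-3, -4), (-3, 1). Count: 2.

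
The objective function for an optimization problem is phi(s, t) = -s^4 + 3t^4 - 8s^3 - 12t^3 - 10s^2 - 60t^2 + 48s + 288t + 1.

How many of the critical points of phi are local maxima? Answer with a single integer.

2

phi separates as a function of s plus a function of t, so ∇phi=0 decouples.
∂phi/∂s = -4(s - 1)(s + 3)(s + 4) = 0 at s ∈ {-4, -3, 1}; ∂phi/∂t = 12(t - 4)(t - 2)(t + 3) = 0 at t ∈ {-3, 2, 4}.
The Hessian is diagonal: diag(phi_ss, phi_tt). Second derivatives: phi_ss(-4)=-20, phi_ss(-3)=16, phi_ss(1)=-80; phi_tt(-3)=420, phi_tt(2)=-120, phi_tt(4)=168.
Local maxima occur where both diagonal entries negative: (-4, 2), (1, 2). Count: 2.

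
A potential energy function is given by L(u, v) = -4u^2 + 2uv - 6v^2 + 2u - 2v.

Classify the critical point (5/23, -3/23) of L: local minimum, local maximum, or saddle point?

The Hessian of L is constant: H = [[-8, 2], [2, -12]].
det(H) = (-8)·(-12) − 2² = 92.
det(H) > 0 and tr(H) = -20 < 0, so H is negative definite and the point is a local maximum.

local maximum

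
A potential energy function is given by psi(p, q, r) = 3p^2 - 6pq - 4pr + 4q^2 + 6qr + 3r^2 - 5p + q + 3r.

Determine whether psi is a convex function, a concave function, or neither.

psi is quadratic, so its Hessian is the constant matrix H = [[6, -6, -4], [-6, 8, 6], [-4, 6, 6]].
Leading principal minors: 6, 12, 16.
All positive ⇒ H ≻ 0 ⇒ convex.

convex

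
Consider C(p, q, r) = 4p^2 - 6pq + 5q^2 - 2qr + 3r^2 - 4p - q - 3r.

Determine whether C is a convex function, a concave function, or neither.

C is quadratic, so its Hessian is the constant matrix H = [[8, -6, 0], [-6, 10, -2], [0, -2, 6]].
Leading principal minors: 8, 44, 232.
All positive ⇒ H ≻ 0 ⇒ convex.

convex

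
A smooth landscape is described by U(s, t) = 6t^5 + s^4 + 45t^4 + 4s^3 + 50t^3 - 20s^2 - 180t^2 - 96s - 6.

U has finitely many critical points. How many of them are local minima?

U separates as a function of s plus a function of t, so ∇U=0 decouples.
∂U/∂s = 4(s - 3)(s + 2)(s + 4) = 0 at s ∈ {-4, -2, 3}; ∂U/∂t = 30t(t - 1)(t + 3)(t + 4) = 0 at t ∈ {-4, -3, 0, 1}.
The Hessian is diagonal: diag(U_ss, U_tt). Second derivatives: U_ss(-4)=56, U_ss(-2)=-40, U_ss(3)=140; U_tt(-4)=-600, U_tt(-3)=360, U_tt(0)=-360, U_tt(1)=600.
Local minima occur where both diagonal entries positive: (-4, -3), (-4, 1), (3, -3), (3, 1). Count: 4.

4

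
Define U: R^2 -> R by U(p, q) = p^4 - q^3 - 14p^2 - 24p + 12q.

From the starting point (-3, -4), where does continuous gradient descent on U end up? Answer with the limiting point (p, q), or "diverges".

(-2, -2)

U is separable, so gradient descent decouples: p follows -∂U/∂p, q follows -∂U/∂q.
∂U/∂p = 4(p - 3)(p + 1)(p + 2); at p=-3 this is -48, so p increases.
∂U/∂q = -3(q - 2)(q + 2); at q=-4 this is -36, so q increases.
p converges to its nearest critical value -2 (a local min of the p-part); q converges to -2. The iterate converges to (-2, -2).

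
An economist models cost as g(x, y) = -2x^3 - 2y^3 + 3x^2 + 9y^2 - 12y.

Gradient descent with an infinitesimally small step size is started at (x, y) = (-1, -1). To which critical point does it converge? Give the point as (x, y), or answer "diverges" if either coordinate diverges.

g is separable, so gradient descent decouples: x follows -∂g/∂x, y follows -∂g/∂y.
∂g/∂x = -6x(x - 1); at x=-1 this is -12, so x increases.
∂g/∂y = -6(y - 2)(y - 1); at y=-1 this is -36, so y increases.
x converges to its nearest critical value 0 (a local min of the x-part); y converges to 1. The iterate converges to (0, 1).

(0, 1)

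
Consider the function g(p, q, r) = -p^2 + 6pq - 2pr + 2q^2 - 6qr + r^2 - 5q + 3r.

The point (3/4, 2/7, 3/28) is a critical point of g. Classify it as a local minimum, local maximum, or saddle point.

saddle point

The Hessian is constant: H = [[-2, 6, -2], [6, 4, -6], [-2, -6, 2]].
Leading principal minors: Δ₁ = -2, Δ₂ = -44, Δ₃ = 112.
The minors fit neither the all-positive nor the alternating-sign pattern, so H is indefinite: a saddle point.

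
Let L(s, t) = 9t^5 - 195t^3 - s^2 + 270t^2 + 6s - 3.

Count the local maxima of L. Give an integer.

2

L separates as a function of s plus a function of t, so ∇L=0 decouples.
∂L/∂s = -2(s - 3) = 0 at s ∈ {3}; ∂L/∂t = 45t(t - 3)(t - 1)(t + 4) = 0 at t ∈ {-4, 0, 1, 3}.
The Hessian is diagonal: diag(L_ss, L_tt). Second derivatives: L_ss(3)=-2; L_tt(-4)=-6300, L_tt(0)=540, L_tt(1)=-450, L_tt(3)=1890.
Local maxima occur where both diagonal entries negative: (3, -4), (3, 1). Count: 2.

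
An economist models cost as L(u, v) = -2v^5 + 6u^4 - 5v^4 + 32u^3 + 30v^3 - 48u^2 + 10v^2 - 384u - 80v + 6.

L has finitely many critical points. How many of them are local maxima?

2

L separates as a function of u plus a function of v, so ∇L=0 decouples.
∂L/∂u = 24(u - 2)(u + 2)(u + 4) = 0 at u ∈ {-4, -2, 2}; ∂L/∂v = -10(v - 2)(v - 1)(v + 1)(v + 4) = 0 at v ∈ {-4, -1, 1, 2}.
The Hessian is diagonal: diag(L_uu, L_vv). Second derivatives: L_uu(-4)=288, L_uu(-2)=-192, L_uu(2)=576; L_vv(-4)=900, L_vv(-1)=-180, L_vv(1)=100, L_vv(2)=-180.
Local maxima occur where both diagonal entries negative: (-2, -1), (-2, 2). Count: 2.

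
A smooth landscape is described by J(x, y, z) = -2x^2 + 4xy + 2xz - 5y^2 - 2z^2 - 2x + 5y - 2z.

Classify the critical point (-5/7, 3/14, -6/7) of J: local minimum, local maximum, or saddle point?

The Hessian is constant: H = [[-4, 4, 2], [4, -10, 0], [2, 0, -4]].
Leading principal minors: Δ₁ = -4, Δ₂ = 24, Δ₃ = -56.
The minors alternate sign starting negative (−, +, −), so H is negative definite: a local maximum.

local maximum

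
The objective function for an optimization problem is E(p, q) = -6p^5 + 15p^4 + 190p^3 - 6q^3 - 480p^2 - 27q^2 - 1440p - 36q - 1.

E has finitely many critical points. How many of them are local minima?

2

E separates as a function of p plus a function of q, so ∇E=0 decouples.
∂E/∂p = -30(p - 4)(p - 3)(p + 1)(p + 4) = 0 at p ∈ {-4, -1, 3, 4}; ∂E/∂q = -18(q + 1)(q + 2) = 0 at q ∈ {-2, -1}.
The Hessian is diagonal: diag(E_pp, E_qq). Second derivatives: E_pp(-4)=5040, E_pp(-1)=-1800, E_pp(3)=840, E_pp(4)=-1200; E_qq(-2)=18, E_qq(-1)=-18.
Local minima occur where both diagonal entries positive: (-4, -2), (3, -2). Count: 2.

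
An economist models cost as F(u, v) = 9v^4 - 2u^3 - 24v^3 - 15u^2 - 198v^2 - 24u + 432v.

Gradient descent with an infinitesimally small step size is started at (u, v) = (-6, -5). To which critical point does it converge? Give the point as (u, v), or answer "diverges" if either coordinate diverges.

(-4, -3)

F is separable, so gradient descent decouples: u follows -∂F/∂u, v follows -∂F/∂v.
∂F/∂u = -6(u + 1)(u + 4); at u=-6 this is -60, so u increases.
∂F/∂v = 36(v - 4)(v - 1)(v + 3); at v=-5 this is -3888, so v increases.
u converges to its nearest critical value -4 (a local min of the u-part); v converges to -3. The iterate converges to (-4, -3).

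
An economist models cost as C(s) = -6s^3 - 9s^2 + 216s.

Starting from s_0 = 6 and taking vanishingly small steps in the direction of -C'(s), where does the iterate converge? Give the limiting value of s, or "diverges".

C'(s) = -18(s - 3)(s + 4), so C'(6) = -540.
Gradient descent moves in the -C' direction, i.e. s is increasing.
There is no critical point above s=6, and C' keeps the same sign, so the iterate runs off to +∞.

diverges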